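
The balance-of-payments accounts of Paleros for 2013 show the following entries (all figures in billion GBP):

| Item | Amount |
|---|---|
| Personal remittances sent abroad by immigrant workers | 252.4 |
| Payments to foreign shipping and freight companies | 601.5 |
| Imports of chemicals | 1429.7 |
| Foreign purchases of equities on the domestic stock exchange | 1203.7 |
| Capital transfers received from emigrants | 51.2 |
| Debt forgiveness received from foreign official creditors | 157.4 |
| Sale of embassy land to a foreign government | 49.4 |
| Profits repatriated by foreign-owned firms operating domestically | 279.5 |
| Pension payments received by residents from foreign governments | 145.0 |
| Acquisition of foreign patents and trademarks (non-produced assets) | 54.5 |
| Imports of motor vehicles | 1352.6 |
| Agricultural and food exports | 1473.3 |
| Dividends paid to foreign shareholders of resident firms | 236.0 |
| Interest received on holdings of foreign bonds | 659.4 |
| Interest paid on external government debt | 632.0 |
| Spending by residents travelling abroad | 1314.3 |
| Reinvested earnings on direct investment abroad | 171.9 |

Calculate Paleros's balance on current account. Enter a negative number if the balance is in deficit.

Goods: -1352.6 + 1473.3 - 1429.7 = -1309.0
Services: -1314.3 - 601.5 = -1915.8
Primary income: -632.0 + 171.9 - 236.0 + 659.4 - 279.5 = -316.2
Secondary income: -252.4 + 145.0 = -107.4
Current account = (-1309.0) + (-1915.8) + (-316.2) + (-107.4) = -3648.4
(Excluded from the current account — financial account: foreign purchases of equities on the domestic stock exchange 1203.7; capital account: capital transfers received from emigrants 51.2, debt forgiveness received from foreign official creditors 157.4, sale of embassy land to a foreign government 49.4, acquisition of foreign patents and trademarks (non-produced assets) 54.5.)

-3648.4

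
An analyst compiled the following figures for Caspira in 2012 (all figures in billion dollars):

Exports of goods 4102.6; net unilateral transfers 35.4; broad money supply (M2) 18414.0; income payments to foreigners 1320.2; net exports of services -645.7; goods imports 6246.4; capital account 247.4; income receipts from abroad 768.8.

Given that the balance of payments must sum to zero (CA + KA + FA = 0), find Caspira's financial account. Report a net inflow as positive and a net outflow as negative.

Goods balance = 4102.6 - 6246.4 = -2143.8
Services balance = -645.7
Trade balance (goods + services) = -2143.8 + (-645.7) = -2789.5
Net primary income = 768.8 - 1320.2 = -551.4
Net secondary income = 35.4
Current account = -2789.5 + (-551.4) + 35.4 = -3305.5
Financial account = -(-3305.5 + 247.4) = 3058.1

3058.1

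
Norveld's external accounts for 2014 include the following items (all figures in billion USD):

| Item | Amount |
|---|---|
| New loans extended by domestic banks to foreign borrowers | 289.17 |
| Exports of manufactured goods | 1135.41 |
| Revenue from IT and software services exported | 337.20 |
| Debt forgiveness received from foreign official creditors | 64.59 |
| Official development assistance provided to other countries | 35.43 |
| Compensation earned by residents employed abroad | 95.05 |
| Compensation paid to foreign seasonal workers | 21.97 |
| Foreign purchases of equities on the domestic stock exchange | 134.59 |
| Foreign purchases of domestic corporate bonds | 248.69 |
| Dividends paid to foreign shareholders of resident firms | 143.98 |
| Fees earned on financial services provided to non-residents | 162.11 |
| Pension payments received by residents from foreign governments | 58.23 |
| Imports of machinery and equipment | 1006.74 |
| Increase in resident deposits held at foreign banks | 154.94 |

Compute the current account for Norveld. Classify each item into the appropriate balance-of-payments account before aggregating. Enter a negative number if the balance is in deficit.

Goods: 1135.41 - 1006.74 = 128.67
Services: 337.20 + 162.11 = 499.31
Primary income: -21.97 + 95.05 - 143.98 = -70.90
Secondary income: 58.23 - 35.43 = 22.80
Current account = 128.67 + 499.31 + (-70.90) + 22.80 = 579.88
(Excluded from the current account — financial account: new loans extended by domestic banks to foreign borrowers 289.17, foreign purchases of equities on the domestic stock exchange 134.59, foreign purchases of domestic corporate bonds 248.69, increase in resident deposits held at foreign banks 154.94; capital account: debt forgiveness received from foreign official creditors 64.59.)

579.88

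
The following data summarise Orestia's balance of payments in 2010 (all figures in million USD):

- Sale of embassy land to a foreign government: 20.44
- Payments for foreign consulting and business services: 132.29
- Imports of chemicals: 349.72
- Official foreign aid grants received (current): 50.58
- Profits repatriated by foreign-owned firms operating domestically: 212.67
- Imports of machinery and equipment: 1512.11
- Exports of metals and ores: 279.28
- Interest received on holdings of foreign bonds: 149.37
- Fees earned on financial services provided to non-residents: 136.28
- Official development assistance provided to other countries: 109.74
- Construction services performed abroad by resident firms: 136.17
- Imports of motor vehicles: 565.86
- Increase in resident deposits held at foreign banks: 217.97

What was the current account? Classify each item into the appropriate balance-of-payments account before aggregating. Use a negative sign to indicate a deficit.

-2130.71

Goods: -349.72 + 279.28 - 565.86 - 1512.11 = -2148.41
Services: -132.29 + 136.28 + 136.17 = 140.16
Primary income: -212.67 + 149.37 = -63.30
Secondary income: -109.74 + 50.58 = -59.16
Current account = (-2148.41) + 140.16 + (-63.30) + (-59.16) = -2130.71
(Excluded from the current account — capital account: sale of embassy land to a foreign government 20.44; financial account: increase in resident deposits held at foreign banks 217.97.)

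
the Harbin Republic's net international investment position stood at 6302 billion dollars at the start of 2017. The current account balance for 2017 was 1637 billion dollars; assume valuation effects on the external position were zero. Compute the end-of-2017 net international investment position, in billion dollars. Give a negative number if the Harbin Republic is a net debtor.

7939

With no valuation effects, change in NIIP = current account = 1637
End-of-year NIIP = 6302 + 1637 = 7939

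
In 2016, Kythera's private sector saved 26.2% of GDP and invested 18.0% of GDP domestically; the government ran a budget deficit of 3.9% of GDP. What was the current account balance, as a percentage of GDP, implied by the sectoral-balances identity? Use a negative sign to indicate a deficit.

4.3

By the sectoral-balances identity, CA = (S_private - I) + (T - G).
Private balance = 26.2 - 18.0 = 8.2
Government balance (T - G) = -3.9
CA = 8.2 + (-3.9) = 4.3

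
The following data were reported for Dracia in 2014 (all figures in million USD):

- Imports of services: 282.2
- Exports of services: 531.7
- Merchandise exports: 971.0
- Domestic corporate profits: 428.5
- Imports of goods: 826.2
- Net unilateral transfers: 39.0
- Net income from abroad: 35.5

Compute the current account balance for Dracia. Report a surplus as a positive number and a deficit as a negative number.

Goods balance = 971.0 - 826.2 = 144.8
Services balance = 531.7 - 282.2 = 249.5
Trade balance (goods + services) = 144.8 + 249.5 = 394.3
Net primary income = 35.5
Net secondary income = 39.0
Current account = 394.3 + 35.5 + 39.0 = 468.8

468.8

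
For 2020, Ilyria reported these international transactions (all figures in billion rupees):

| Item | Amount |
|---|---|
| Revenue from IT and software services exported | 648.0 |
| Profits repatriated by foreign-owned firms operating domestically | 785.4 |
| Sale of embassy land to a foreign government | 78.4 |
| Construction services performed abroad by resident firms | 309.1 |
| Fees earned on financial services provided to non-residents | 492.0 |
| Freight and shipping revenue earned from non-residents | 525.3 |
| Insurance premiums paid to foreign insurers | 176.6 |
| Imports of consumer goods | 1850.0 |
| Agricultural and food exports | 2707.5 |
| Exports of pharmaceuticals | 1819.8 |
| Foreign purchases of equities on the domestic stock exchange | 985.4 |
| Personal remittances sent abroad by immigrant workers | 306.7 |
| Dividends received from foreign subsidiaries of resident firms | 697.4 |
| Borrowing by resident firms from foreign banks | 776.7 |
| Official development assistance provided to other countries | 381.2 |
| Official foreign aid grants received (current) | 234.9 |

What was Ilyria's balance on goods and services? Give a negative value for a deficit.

4475.1

Goods: -1850.0 + 1819.8 + 2707.5 = 2677.3
Services: 492.0 + 309.1 + 648.0 + 525.3 - 176.6 = 1797.8
Trade balance = 2677.3 + 1797.8 = 4475.1
(Excluded from the trade balance — primary income: profits repatriated by foreign-owned firms operating domestically 785.4, dividends received from foreign subsidiaries of resident firms 697.4; capital account: sale of embassy land to a foreign government 78.4; financial account: foreign purchases of equities on the domestic stock exchange 985.4, borrowing by resident firms from foreign banks 776.7; secondary income: personal remittances sent abroad by immigrant workers 306.7, official development assistance provided to other countries 381.2, official foreign aid grants received (current) 234.9.)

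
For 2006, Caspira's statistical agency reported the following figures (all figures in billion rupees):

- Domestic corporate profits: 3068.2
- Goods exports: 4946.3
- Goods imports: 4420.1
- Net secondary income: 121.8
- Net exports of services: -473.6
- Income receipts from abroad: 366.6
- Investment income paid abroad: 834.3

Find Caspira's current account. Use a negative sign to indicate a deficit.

Goods balance = 4946.3 - 4420.1 = 526.2
Services balance = -473.6
Trade balance (goods + services) = 526.2 + (-473.6) = 52.6
Net primary income = 366.6 - 834.3 = -467.7
Net secondary income = 121.8
Current account = 52.6 + (-467.7) + 121.8 = -293.3

-293.3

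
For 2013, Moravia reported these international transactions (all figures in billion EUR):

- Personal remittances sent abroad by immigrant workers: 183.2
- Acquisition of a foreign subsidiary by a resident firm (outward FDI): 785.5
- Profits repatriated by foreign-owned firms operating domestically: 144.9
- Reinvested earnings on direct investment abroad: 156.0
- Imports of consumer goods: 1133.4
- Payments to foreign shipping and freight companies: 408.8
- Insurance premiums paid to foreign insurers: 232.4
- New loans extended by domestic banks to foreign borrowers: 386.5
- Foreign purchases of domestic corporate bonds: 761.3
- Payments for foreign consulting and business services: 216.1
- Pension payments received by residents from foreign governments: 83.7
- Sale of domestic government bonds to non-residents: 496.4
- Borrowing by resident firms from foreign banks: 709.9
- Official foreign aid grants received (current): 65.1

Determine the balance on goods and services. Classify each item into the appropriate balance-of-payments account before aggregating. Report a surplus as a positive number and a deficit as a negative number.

Goods: -1133.4
Services: -232.4 - 408.8 - 216.1 = -857.3
Trade balance = -1133.4 + (-857.3) = -1990.7
(Excluded from the trade balance — secondary income: personal remittances sent abroad by immigrant workers 183.2, pension payments received by residents from foreign governments 83.7, official foreign aid grants received (current) 65.1; financial account: acquisition of a foreign subsidiary by a resident firm (outward FDI) 785.5, new loans extended by domestic banks to foreign borrowers 386.5, foreign purchases of domestic corporate bonds 761.3, sale of domestic government bonds to non-residents 496.4, borrowing by resident firms from foreign banks 709.9; primary income: profits repatriated by foreign-owned firms operating domestically 144.9, reinvested earnings on direct investment abroad 156.0.)

-1990.7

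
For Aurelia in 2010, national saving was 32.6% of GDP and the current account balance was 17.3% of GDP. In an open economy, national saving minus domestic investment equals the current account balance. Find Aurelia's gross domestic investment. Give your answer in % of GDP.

I = S - CA = 32.6 - 17.3 = 15.3

15.3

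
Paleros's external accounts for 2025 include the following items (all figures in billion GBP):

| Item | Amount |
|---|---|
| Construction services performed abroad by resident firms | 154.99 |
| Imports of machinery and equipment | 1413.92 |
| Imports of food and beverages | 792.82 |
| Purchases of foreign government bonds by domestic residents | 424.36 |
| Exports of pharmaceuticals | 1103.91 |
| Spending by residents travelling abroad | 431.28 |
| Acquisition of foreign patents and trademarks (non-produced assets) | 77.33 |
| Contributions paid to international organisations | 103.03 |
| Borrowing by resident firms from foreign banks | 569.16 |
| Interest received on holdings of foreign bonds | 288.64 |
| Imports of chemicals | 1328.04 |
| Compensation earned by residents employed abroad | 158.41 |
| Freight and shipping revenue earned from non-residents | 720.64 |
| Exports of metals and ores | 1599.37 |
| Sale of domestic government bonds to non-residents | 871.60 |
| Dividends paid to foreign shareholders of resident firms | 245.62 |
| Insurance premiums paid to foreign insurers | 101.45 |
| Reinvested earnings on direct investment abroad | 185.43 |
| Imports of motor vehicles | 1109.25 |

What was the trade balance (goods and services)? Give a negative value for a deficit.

-1597.85

Goods: -792.82 - 1413.92 + 1599.37 - 1109.25 + 1103.91 - 1328.04 = -1940.75
Services: -431.28 + 720.64 + 154.99 - 101.45 = 342.90
Trade balance = -1940.75 + 342.90 = -1597.85
(Excluded from the trade balance — financial account: purchases of foreign government bonds by domestic residents 424.36, borrowing by resident firms from foreign banks 569.16, sale of domestic government bonds to non-residents 871.60; capital account: acquisition of foreign patents and trademarks (non-produced assets) 77.33; secondary income: contributions paid to international organisations 103.03; primary income: interest received on holdings of foreign bonds 288.64, compensation earned by residents employed abroad 158.41, dividends paid to foreign shareholders of resident firms 245.62, reinvested earnings on direct investment abroad 185.43.)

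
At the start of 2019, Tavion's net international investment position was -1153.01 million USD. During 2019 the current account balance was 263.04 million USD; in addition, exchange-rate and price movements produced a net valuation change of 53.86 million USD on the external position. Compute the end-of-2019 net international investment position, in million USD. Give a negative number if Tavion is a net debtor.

Change in NIIP = current account + net valuation change = 263.04 + 53.86 = 316.90
End-of-year NIIP = -1153.01 + 316.90 = -836.11

-836.11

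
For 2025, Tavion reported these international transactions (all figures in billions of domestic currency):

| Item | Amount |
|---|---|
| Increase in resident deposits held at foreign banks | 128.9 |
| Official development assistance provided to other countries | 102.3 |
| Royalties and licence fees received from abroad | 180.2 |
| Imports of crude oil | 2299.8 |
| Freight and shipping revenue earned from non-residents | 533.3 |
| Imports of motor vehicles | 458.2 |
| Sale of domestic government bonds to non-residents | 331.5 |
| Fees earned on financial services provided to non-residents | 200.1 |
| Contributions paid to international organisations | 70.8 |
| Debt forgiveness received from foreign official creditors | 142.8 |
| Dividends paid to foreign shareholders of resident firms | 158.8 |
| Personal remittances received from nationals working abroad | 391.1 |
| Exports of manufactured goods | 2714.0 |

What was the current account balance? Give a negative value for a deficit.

928.8

Goods: 2714.0 - 458.2 - 2299.8 = -44.0
Services: 200.1 + 533.3 + 180.2 = 913.6
Primary income: -158.8
Secondary income: -102.3 - 70.8 + 391.1 = 218.0
Current account = (-44.0) + 913.6 + (-158.8) + 218.0 = 928.8
(Excluded from the current account — financial account: increase in resident deposits held at foreign banks 128.9, sale of domestic government bonds to non-residents 331.5; capital account: debt forgiveness received from foreign official creditors 142.8.)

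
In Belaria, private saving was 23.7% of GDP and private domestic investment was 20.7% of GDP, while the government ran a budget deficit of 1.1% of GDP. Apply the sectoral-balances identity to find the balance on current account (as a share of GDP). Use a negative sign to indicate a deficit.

By the sectoral-balances identity, CA = (S_private - I) + (T - G).
Private balance = 23.7 - 20.7 = 3.0
Government balance (T - G) = -1.1
CA = 3.0 + (-1.1) = 1.9

1.9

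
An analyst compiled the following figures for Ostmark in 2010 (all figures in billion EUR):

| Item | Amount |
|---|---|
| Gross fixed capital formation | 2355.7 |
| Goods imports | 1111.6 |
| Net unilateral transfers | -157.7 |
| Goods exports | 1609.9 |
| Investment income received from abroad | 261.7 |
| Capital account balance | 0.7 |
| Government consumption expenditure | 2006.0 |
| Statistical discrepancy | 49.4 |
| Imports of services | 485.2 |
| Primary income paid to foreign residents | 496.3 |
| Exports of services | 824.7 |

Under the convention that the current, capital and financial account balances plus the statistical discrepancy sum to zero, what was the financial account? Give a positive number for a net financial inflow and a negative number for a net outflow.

-495.6

Goods balance = 1609.9 - 1111.6 = 498.3
Services balance = 824.7 - 485.2 = 339.5
Trade balance (goods + services) = 498.3 + 339.5 = 837.8
Net primary income = 261.7 - 496.3 = -234.6
Net secondary income = -157.7
Current account = 837.8 + (-234.6) + (-157.7) = 445.5
Financial account = -(445.5 + 0.7 + 49.4) = -495.6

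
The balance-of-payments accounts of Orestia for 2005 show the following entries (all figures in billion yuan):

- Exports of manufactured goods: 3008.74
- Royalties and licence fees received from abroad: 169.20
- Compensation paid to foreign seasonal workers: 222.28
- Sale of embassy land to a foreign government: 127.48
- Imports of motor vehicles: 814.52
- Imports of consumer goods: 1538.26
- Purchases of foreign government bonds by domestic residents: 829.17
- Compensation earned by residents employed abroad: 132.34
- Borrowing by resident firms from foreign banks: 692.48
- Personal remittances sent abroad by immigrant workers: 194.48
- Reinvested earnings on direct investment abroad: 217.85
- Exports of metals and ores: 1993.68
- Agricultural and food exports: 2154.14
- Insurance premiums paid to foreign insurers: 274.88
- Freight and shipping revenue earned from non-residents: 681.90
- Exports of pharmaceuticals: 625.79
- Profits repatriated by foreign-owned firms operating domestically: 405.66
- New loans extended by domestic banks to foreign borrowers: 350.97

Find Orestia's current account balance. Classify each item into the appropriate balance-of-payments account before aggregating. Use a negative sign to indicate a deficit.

Goods: -814.52 + 2154.14 - 1538.26 + 625.79 + 3008.74 + 1993.68 = 5429.57
Services: -274.88 + 169.20 + 681.90 = 576.22
Primary income: -405.66 + 217.85 + 132.34 - 222.28 = -277.75
Secondary income: -194.48
Current account = 5429.57 + 576.22 + (-277.75) + (-194.48) = 5533.56
(Excluded from the current account — capital account: sale of embassy land to a foreign government 127.48; financial account: purchases of foreign government bonds by domestic residents 829.17, borrowing by resident firms from foreign banks 692.48, new loans extended by domestic banks to foreign borrowers 350.97.)

5533.56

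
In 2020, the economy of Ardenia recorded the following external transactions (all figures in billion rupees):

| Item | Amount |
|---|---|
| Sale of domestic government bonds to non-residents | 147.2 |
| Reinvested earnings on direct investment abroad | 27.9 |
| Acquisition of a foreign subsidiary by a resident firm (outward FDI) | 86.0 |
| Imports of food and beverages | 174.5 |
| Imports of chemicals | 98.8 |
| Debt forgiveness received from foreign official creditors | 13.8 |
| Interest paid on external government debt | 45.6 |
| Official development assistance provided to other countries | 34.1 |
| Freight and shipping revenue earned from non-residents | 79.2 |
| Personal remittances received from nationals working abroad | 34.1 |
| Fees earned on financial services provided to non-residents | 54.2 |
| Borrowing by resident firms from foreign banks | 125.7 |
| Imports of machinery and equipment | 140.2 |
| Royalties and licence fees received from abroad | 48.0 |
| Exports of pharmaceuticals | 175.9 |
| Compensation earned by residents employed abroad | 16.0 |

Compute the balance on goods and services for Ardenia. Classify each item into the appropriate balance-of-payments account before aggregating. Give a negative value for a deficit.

Goods: 175.9 - 174.5 - 98.8 - 140.2 = -237.6
Services: 48.0 + 54.2 + 79.2 = 181.4
Trade balance = -237.6 + 181.4 = -56.2
(Excluded from the trade balance — financial account: sale of domestic government bonds to non-residents 147.2, acquisition of a foreign subsidiary by a resident firm (outward FDI) 86.0, borrowing by resident firms from foreign banks 125.7; primary income: reinvested earnings on direct investment abroad 27.9, interest paid on external government debt 45.6, compensation earned by residents employed abroad 16.0; capital account: debt forgiveness received from foreign official creditors 13.8; secondary income: official development assistance provided to other countries 34.1, personal remittances received from nationals working abroad 34.1.)

-56.2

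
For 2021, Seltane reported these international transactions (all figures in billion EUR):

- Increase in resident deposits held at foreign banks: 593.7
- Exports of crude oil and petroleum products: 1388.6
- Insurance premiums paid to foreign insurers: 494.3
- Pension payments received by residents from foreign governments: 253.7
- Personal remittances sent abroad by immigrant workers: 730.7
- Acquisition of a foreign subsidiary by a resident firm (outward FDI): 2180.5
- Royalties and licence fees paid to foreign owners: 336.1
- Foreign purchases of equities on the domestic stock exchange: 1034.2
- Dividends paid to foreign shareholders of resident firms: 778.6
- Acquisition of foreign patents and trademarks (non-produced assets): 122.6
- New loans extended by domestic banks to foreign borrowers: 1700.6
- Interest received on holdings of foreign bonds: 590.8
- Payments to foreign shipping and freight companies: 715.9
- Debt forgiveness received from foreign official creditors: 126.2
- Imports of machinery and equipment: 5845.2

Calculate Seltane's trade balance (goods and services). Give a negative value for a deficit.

Goods: -5845.2 + 1388.6 = -4456.6
Services: -494.3 - 336.1 - 715.9 = -1546.3
Trade balance = -4456.6 + (-1546.3) = -6002.9
(Excluded from the trade balance — financial account: increase in resident deposits held at foreign banks 593.7, acquisition of a foreign subsidiary by a resident firm (outward FDI) 2180.5, foreign purchases of equities on the domestic stock exchange 1034.2, new loans extended by domestic banks to foreign borrowers 1700.6; secondary income: pension payments received by residents from foreign governments 253.7, personal remittances sent abroad by immigrant workers 730.7; primary income: dividends paid to foreign shareholders of resident firms 778.6, interest received on holdings of foreign bonds 590.8; capital account: acquisition of foreign patents and trademarks (non-produced assets) 122.6, debt forgiveness received from foreign official creditors 126.2.)

-6002.9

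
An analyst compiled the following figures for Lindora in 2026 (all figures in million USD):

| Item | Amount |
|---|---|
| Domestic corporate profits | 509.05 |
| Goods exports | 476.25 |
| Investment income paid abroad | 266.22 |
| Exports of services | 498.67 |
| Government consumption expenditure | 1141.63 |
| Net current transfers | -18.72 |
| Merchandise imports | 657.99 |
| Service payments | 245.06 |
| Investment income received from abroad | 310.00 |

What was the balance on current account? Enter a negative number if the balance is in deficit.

Goods balance = 476.25 - 657.99 = -181.74
Services balance = 498.67 - 245.06 = 253.61
Trade balance (goods + services) = -181.74 + 253.61 = 71.87
Net primary income = 310.00 - 266.22 = 43.78
Net secondary income = -18.72
Current account = 71.87 + 43.78 + (-18.72) = 96.93

96.93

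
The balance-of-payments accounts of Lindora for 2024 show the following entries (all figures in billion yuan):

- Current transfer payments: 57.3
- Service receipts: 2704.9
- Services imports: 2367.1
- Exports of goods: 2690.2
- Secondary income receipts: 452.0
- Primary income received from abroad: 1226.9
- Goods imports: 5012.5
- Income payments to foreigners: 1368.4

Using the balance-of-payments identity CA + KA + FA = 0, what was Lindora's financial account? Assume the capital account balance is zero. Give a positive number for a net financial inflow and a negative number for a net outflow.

1731.3

Goods balance = 2690.2 - 5012.5 = -2322.3
Services balance = 2704.9 - 2367.1 = 337.8
Trade balance (goods + services) = -2322.3 + 337.8 = -1984.5
Net primary income = 1226.9 - 1368.4 = -141.5
Net secondary income = 452.0 - 57.3 = 394.7
Current account = -1984.5 + (-141.5) + 394.7 = -1731.3
Financial account = -(-1731.3) = 1731.3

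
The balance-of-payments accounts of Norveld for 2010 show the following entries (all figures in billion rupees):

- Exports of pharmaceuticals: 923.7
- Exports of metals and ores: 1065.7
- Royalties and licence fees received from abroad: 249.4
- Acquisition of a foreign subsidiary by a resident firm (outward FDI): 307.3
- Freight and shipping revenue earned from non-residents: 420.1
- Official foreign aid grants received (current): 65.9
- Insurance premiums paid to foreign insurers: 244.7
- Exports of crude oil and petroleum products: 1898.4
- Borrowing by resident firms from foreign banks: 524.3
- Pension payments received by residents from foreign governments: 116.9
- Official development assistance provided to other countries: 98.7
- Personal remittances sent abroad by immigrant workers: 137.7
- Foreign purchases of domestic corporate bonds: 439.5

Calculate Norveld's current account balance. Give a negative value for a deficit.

4259.0

Goods: 1898.4 + 923.7 + 1065.7 = 3887.8
Services: -244.7 + 420.1 + 249.4 = 424.8
Secondary income: 116.9 - 98.7 + 65.9 - 137.7 = -53.6
Current account = 3887.8 + 424.8 + (-53.6) = 4259.0
(Excluded from the current account — financial account: acquisition of a foreign subsidiary by a resident firm (outward FDI) 307.3, borrowing by resident firms from foreign banks 524.3, foreign purchases of domestic corporate bonds 439.5.)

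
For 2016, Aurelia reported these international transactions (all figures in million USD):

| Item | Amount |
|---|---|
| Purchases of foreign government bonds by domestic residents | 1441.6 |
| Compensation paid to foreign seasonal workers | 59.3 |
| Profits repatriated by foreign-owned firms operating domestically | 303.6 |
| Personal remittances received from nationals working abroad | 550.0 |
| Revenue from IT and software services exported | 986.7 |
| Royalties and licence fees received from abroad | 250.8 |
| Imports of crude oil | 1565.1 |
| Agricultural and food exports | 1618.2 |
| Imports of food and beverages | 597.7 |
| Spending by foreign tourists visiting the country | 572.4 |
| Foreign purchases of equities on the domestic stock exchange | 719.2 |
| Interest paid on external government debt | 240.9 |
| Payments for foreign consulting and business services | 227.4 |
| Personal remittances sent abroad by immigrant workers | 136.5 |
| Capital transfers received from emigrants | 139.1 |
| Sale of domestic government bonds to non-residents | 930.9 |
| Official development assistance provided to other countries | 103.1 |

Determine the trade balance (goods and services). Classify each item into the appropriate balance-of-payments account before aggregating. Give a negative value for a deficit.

Goods: 1618.2 - 597.7 - 1565.1 = -544.6
Services: -227.4 + 572.4 + 986.7 + 250.8 = 1582.5
Trade balance = -544.6 + 1582.5 = 1037.9
(Excluded from the trade balance — financial account: purchases of foreign government bonds by domestic residents 1441.6, foreign purchases of equities on the domestic stock exchange 719.2, sale of domestic government bonds to non-residents 930.9; primary income: compensation paid to foreign seasonal workers 59.3, profits repatriated by foreign-owned firms operating domestically 303.6, interest paid on external government debt 240.9; secondary income: personal remittances received from nationals working abroad 550.0, personal remittances sent abroad by immigrant workers 136.5, official development assistance provided to other countries 103.1; capital account: capital transfers received from emigrants 139.1.)

1037.9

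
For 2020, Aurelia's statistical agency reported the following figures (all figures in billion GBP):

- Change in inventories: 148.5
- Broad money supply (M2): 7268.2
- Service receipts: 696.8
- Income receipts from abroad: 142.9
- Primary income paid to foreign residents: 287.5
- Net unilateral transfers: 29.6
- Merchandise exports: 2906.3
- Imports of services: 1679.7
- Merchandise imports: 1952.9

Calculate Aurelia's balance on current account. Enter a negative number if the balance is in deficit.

-144.5

Goods balance = 2906.3 - 1952.9 = 953.4
Services balance = 696.8 - 1679.7 = -982.9
Trade balance (goods + services) = 953.4 + (-982.9) = -29.5
Net primary income = 142.9 - 287.5 = -144.6
Net secondary income = 29.6
Current account = -29.5 + (-144.6) + 29.6 = -144.5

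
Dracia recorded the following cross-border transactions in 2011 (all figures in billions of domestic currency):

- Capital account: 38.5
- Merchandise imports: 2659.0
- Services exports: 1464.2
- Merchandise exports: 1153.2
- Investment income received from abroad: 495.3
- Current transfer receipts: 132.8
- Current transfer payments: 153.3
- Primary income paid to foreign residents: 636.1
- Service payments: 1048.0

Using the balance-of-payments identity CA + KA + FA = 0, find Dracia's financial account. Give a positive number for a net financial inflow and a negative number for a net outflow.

1212.4

Goods balance = 1153.2 - 2659.0 = -1505.8
Services balance = 1464.2 - 1048.0 = 416.2
Trade balance (goods + services) = -1505.8 + 416.2 = -1089.6
Net primary income = 495.3 - 636.1 = -140.8
Net secondary income = 132.8 - 153.3 = -20.5
Current account = -1089.6 + (-140.8) + (-20.5) = -1250.9
Financial account = -(-1250.9 + 38.5) = 1212.4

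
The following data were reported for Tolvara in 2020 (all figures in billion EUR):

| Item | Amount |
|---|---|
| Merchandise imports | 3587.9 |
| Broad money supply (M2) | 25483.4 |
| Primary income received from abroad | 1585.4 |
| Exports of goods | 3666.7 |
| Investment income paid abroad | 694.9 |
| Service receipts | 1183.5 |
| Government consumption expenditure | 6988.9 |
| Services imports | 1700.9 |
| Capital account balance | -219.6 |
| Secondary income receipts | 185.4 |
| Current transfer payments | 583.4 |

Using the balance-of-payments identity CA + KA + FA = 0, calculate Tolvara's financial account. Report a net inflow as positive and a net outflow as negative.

Goods balance = 3666.7 - 3587.9 = 78.8
Services balance = 1183.5 - 1700.9 = -517.4
Trade balance (goods + services) = 78.8 + (-517.4) = -438.6
Net primary income = 1585.4 - 694.9 = 890.5
Net secondary income = 185.4 - 583.4 = -398.0
Current account = -438.6 + 890.5 + (-398.0) = 53.9
Financial account = -(53.9 + (-219.6)) = 165.7

165.7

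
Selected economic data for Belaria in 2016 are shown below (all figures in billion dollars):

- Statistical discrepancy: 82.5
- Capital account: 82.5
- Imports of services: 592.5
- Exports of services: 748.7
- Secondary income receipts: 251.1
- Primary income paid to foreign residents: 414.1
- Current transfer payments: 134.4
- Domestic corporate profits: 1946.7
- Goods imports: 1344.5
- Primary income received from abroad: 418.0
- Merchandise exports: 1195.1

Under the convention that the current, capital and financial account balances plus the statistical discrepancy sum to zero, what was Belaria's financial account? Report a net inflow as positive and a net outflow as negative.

-292.4

Goods balance = 1195.1 - 1344.5 = -149.4
Services balance = 748.7 - 592.5 = 156.2
Trade balance (goods + services) = -149.4 + 156.2 = 6.8
Net primary income = 418.0 - 414.1 = 3.9
Net secondary income = 251.1 - 134.4 = 116.7
Current account = 6.8 + 3.9 + 116.7 = 127.4
Financial account = -(127.4 + 82.5 + 82.5) = -292.4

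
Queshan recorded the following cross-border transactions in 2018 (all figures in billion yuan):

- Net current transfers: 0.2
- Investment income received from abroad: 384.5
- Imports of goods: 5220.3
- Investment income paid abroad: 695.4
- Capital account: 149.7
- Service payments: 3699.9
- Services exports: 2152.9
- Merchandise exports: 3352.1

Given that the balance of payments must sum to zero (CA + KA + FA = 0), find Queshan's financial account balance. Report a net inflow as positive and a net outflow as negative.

3576.2

Goods balance = 3352.1 - 5220.3 = -1868.2
Services balance = 2152.9 - 3699.9 = -1547.0
Trade balance (goods + services) = -1868.2 + (-1547.0) = -3415.2
Net primary income = 384.5 - 695.4 = -310.9
Net secondary income = 0.2
Current account = -3415.2 + (-310.9) + 0.2 = -3725.9
Financial account = -(-3725.9 + 149.7) = 3576.2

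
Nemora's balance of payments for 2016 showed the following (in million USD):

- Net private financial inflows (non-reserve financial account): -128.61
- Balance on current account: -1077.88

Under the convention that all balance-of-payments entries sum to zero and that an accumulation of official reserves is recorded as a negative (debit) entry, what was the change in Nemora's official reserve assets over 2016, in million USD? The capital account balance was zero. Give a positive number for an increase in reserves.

Official reserve transactions balance = -((-1077.88) + (-128.61)) = 1206.49
An accumulation of reserves is recorded as a debit (negative entry), so the change in the stock of reserves is the negative of that balance.
Change in official reserves = -(1206.49) = -1206.49

-1206.49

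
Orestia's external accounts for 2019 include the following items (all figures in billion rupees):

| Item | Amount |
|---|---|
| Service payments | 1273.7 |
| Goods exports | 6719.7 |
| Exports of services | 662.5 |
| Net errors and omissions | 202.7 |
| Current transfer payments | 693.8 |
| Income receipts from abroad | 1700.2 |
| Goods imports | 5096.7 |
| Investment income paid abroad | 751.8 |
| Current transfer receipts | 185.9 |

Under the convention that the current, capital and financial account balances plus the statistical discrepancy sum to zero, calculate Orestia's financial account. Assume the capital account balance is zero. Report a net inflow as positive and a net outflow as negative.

Goods balance = 6719.7 - 5096.7 = 1623.0
Services balance = 662.5 - 1273.7 = -611.2
Trade balance (goods + services) = 1623.0 + (-611.2) = 1011.8
Net primary income = 1700.2 - 751.8 = 948.4
Net secondary income = 185.9 - 693.8 = -507.9
Current account = 1011.8 + 948.4 + (-507.9) = 1452.3
Financial account = -(1452.3 + 202.7) = -1655.0

-1655.0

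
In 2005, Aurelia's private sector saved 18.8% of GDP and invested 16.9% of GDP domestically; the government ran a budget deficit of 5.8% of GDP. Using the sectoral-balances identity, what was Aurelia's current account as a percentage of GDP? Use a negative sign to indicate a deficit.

By the sectoral-balances identity, CA = (S_private - I) + (T - G).
Private balance = 18.8 - 16.9 = 1.9
Government balance (T - G) = -5.8
CA = 1.9 + (-5.8) = -3.9

-3.9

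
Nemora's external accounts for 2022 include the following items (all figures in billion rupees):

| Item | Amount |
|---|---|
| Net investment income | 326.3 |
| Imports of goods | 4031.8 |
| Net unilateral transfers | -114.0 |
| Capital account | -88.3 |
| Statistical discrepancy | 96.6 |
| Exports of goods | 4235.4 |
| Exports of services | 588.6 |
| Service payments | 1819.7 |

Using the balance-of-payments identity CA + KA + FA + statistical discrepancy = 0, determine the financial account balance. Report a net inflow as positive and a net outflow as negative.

Goods balance = 4235.4 - 4031.8 = 203.6
Services balance = 588.6 - 1819.7 = -1231.1
Trade balance (goods + services) = 203.6 + (-1231.1) = -1027.5
Net primary income = 326.3
Net secondary income = -114.0
Current account = -1027.5 + 326.3 + (-114.0) = -815.2
Financial account = -(-815.2 + (-88.3) + 96.6) = 806.9

806.9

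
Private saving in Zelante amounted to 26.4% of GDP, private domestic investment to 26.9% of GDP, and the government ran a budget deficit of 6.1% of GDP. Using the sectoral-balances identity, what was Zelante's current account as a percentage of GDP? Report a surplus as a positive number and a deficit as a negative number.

By the sectoral-balances identity, CA = (S_private - I) + (T - G).
Private balance = 26.4 - 26.9 = -0.5
Government balance (T - G) = -6.1
CA = -0.5 + (-6.1) = -6.6

-6.6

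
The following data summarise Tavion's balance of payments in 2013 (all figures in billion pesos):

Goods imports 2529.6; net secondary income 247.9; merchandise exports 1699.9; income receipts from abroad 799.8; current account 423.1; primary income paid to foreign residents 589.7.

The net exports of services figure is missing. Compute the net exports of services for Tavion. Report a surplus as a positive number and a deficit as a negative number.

794.8

Current account = goods balance + services balance + net primary income + net secondary income
Sum of the known components = -371.7
Net exports of services = CA - (known components) = 423.1 - (-371.7) = 794.8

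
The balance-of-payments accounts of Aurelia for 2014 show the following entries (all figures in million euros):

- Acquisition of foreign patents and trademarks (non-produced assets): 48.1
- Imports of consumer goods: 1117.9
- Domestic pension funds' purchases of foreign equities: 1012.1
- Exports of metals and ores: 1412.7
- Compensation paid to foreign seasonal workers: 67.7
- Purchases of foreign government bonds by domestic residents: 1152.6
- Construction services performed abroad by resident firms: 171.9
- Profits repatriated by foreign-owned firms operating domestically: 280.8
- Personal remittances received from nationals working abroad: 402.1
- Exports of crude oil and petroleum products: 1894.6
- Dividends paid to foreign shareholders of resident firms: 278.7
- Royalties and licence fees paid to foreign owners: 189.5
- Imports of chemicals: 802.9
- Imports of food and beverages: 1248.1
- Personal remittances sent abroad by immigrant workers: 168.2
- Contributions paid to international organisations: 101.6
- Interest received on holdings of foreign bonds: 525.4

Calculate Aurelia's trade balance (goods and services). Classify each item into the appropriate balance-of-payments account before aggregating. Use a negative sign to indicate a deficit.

120.8

Goods: 1894.6 - 1248.1 - 802.9 + 1412.7 - 1117.9 = 138.4
Services: 171.9 - 189.5 = -17.6
Trade balance = 138.4 + (-17.6) = 120.8
(Excluded from the trade balance — capital account: acquisition of foreign patents and trademarks (non-produced assets) 48.1; financial account: domestic pension funds' purchases of foreign equities 1012.1, purchases of foreign government bonds by domestic residents 1152.6; primary income: compensation paid to foreign seasonal workers 67.7, profits repatriated by foreign-owned firms operating domestically 280.8, dividends paid to foreign shareholders of resident firms 278.7, interest received on holdings of foreign bonds 525.4; secondary income: personal remittances received from nationals working abroad 402.1, personal remittances sent abroad by immigrant workers 168.2, contributions paid to international organisations 101.6.)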